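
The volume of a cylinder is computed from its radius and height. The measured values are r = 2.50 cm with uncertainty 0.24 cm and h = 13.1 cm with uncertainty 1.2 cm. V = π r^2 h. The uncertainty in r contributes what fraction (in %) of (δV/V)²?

81.5%

(δV/V)² = (2·δr/r)² + (1·δh/h)²
  r term: (2×0.0960)² = 0.0369
  h term: (1×0.0916)² = 0.00839
Total = 0.0453. Share from r = 0.0369/0.0453 = 0.815.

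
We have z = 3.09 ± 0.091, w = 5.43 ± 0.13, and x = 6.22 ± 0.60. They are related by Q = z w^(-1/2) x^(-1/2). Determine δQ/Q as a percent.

5.78%

Products/powers → add relative errors in quadrature, weighted by exponent:
  (1·δz/z)² = (1×0.0294)² = 0.000867;  (−½·δw/w)² = (-0.5×0.0239)² = 0.000143;  (−½·δx/x)² = (-0.5×0.0965)² = 0.00233
δQ/Q = √(0.00334) = 0.0578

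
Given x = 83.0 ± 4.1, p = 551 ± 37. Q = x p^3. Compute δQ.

2.88e+09

Each factor contributes (exponent × relative error)² to (δQ/Q)²:
  (1·δx/x)² = (1×0.0494)² = 0.00244;  (3·δp/p)² = (3×0.0672)² = 0.0406
δQ/Q = √(0.0430) = 0.207
Q = 1.39e+10, so δQ = 0.207 × 1.39e+10 = 2.88e+09.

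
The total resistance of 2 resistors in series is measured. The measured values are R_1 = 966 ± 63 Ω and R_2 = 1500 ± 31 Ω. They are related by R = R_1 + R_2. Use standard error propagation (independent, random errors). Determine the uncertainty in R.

70.2 Ω

Each term contributes (cᵢ δxᵢ)² to (δR)²:
  (δR_1)² = 3970;  (δR_2)² = 961
δR = √(4930) = 70.2 Ω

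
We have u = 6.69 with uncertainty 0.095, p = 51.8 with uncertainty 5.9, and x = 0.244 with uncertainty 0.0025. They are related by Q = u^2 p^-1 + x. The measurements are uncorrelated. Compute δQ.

Let w = u^2·p^-1 = 0.864. δw/w = √((2·δu/u)² + (-1·δp/p)²) = √(0.000807 + 0.0130) = 0.117, so δw = 0.101.
Q = w + x: δQ = √(δw² + δx²) = √(0.0103 + 6.25e-06) = 0.101

0.101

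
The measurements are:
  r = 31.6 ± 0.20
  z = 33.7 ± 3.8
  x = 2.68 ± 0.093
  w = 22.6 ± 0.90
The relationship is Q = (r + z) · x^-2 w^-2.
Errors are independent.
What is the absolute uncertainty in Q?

0.00215

Let u = r + z = 65.3. δu = √(δr² + δz²) = √(0.0400 + 14.4) = 3.81, so δu/u = 0.0583.
Q is then a monomial in u, x, w:
δQ/Q = √((δu/u)² + (-2·δx/x)² + (-2·δw/w)²) = √(0.00340 + 0.00482 + 0.00634) = 0.121
Q = 0.0178, so δQ = 0.121 × 0.0178 = 0.00215.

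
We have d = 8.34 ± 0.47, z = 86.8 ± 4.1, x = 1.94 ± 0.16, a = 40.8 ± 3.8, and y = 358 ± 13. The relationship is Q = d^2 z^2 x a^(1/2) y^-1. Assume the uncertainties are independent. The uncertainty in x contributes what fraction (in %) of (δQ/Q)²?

21.3%

(δQ/Q)² = (2·δd/d)² + (2·δz/z)² + (1·δx/x)² + (½·δa/a)² + (-1·δy/y)²
  d term: (2×0.0564)² = 0.0127
  z term: (2×0.0472)² = 0.00892
  x term: (1×0.0825)² = 0.00680
  a term: (0.5×0.0931)² = 0.00217
  y term: (-1×0.0363)² = 0.00132
Total = 0.0319. Share from x = 0.00680/0.0319 = 0.213.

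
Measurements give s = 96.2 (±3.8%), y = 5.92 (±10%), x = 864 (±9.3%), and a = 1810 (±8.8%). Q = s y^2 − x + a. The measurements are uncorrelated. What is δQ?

Let p = s·y^2 = 3370. δp/p = √((1·δs/s)² + (2·δy/y)²) = √(0.00144 + 0.0400) = 0.204, so δp = 686.
Q = p − x + a: δQ = √(δp² + δx² + δa²) = √(4.71e+05 + 6460 + 25400) = 709

709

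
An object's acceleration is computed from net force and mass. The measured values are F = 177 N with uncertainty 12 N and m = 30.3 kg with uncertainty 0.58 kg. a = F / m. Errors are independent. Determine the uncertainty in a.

0.412 m/s^2

Products/powers → add relative errors in quadrature, weighted by exponent:
  (1·δF/F)² = (1×0.0678)² = 0.00460;  (-1·δm/m)² = (-1×0.0191)² = 0.000366
δa/a = √(0.00496) = 0.0704
a = 5.84 m/s^2, so δa = 0.0704 × 5.84 = 0.412 m/s^2.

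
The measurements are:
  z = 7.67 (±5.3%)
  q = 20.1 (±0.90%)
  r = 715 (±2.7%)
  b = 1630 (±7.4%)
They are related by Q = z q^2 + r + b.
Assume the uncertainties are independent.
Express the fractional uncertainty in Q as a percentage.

Let p = z·q^2 = 3100. δp/p = √((1·δz/z)² + (2·δq/q)²) = √(0.00281 + 0.000324) = 0.0560, so δp = 173.
Q = p + r + b: δQ = √(δp² + δr² + δb²) = √(30100 + 373 + 14500) = 212
Q = 5440, so δQ/Q = 212/5440 = 0.0390.

3.90%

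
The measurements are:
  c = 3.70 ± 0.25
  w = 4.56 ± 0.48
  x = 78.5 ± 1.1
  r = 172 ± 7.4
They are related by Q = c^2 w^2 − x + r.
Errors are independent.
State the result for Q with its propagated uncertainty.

378 ± 71.6

Let p = c^2·w^2 = 285. δp/p = √((2·δc/c)² + (2·δw/w)²) = √(0.0183 + 0.0443) = 0.250, so δp = 71.2.
Q = p − x + r: δQ = √(δp² + δx² + δr²) = √(5070 + 1.21 + 54.8) = 71.6
Q = 378.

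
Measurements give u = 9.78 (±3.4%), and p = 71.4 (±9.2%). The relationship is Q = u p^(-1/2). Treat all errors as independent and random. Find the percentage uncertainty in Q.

5.72%

Products/powers → add relative errors in quadrature, weighted by exponent:
  (1·δu/u)² = (1×0.0340)² = 0.00116;  (−½·δp/p)² = (-0.5×0.0920)² = 0.00212
δQ/Q = √(0.00327) = 0.0572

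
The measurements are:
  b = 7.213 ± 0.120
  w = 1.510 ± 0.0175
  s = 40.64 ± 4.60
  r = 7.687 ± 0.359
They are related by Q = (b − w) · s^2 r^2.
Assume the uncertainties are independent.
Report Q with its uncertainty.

(5.566 ± 1.37) × 10^5

Let u = b − w = 5.703. δu = √(δb² + δw²) = √(0.0144 + 0.000306) = 0.121, so δu/u = 0.0213.
Q is then a monomial in u, s, r:
δQ/Q = √((δu/u)² + (2·δs/s)² + (2·δr/r)²) = √(0.000452 + 0.0512 + 0.00872) = 0.246
Q = 556600, so δQ = 0.246 × 556600 = 1.37e+05.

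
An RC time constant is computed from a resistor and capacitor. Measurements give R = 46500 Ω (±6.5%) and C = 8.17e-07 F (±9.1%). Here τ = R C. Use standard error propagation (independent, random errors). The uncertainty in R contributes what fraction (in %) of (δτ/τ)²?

(δτ/τ)² = (1·δR/R)² + (1·δC/C)²
  R term: (1×0.0650)² = 0.00423
  C term: (1×0.0910)² = 0.00828
Total = 0.0125. Share from R = 0.00423/0.0125 = 0.338.

33.8%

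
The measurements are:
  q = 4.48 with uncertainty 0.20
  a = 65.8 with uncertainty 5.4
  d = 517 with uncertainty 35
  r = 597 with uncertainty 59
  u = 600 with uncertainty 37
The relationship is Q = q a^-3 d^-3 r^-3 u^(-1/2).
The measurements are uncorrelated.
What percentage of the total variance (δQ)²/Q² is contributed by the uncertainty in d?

(δQ/Q)² = (1·δq/q)² + (-3·δa/a)² + (-3·δd/d)² + (-3·δr/r)² + (−½·δu/u)²
  q term: (1×0.0446)² = 0.00199
  a term: (-3×0.0821)² = 0.0606
  d term: (-3×0.0677)² = 0.0412
  r term: (-3×0.0988)² = 0.0879
  u term: (-0.5×0.0617)² = 0.000951
Total = 0.193. Share from d = 0.0412/0.193 = 0.214.

21.4%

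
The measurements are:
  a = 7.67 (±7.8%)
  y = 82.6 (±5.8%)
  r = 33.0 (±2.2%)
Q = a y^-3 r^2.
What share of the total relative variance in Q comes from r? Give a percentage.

5.06%

(δQ/Q)² = (1·δa/a)² + (-3·δy/y)² + (2·δr/r)²
  a term: (1×0.0780)² = 0.00608
  y term: (-3×0.0580)² = 0.0303
  r term: (2×0.0220)² = 0.00194
Total = 0.0383. Share from r = 0.00194/0.0383 = 0.0506.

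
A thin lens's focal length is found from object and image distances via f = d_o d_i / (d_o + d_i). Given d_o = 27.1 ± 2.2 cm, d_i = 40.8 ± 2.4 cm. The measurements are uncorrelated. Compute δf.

0.882 cm

∂f/∂d_o = (d_i/(d_o+d_i))² = 0.361;  ∂f/∂d_i = (d_o/(d_o+d_i))² = 0.159
δf = √((∂f/∂d_o · δd_o)² + (∂f/∂d_i · δd_i)²) = √(0.631 + 0.146) = 0.882 cm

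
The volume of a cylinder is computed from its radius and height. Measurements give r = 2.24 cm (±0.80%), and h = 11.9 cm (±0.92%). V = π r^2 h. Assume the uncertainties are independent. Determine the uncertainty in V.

For a monomial V ∝ r^2, h, fractional errors add in quadrature:
  (2·δr/r)² = (2×0.00800)² = 0.000256;  (1·δh/h)² = (1×0.00920)² = 8.46e-05
δV/V = √(0.000341) = 0.0185
V = 188 cm^3, so δV = 0.0185 × 188 = 3.46 cm^3.

3.46 cm^3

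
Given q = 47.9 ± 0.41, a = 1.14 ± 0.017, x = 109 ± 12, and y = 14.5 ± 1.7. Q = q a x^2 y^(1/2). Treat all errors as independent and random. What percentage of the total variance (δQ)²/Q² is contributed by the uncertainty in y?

(δQ/Q)² = (1·δq/q)² + (1·δa/a)² + (2·δx/x)² + (½·δy/y)²
  q term: (1×0.00856)² = 7.33e-05
  a term: (1×0.0149)² = 0.000222
  x term: (2×0.110)² = 0.0485
  y term: (0.5×0.117)² = 0.00344
Total = 0.0522. Share from y = 0.00344/0.0522 = 0.0658.

6.58%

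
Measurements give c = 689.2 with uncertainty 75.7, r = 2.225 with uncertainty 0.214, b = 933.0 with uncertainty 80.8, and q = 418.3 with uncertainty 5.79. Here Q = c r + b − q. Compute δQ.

238

Let p = c·r = 1533. δp/p = √((1·δc/c)² + (1·δr/r)²) = √(0.0121 + 0.00925) = 0.146, so δp = 224.
Q = p + b − q: δQ = √(δp² + δb² + δq²) = √(50100 + 6530 + 33.5) = 238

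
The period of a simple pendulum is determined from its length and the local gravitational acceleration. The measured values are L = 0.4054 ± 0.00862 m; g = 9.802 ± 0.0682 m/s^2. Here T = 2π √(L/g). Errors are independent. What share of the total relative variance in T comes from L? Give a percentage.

90.3%

(δT/T)² = (½·δL/L)² + (−½·δg/g)²
  L term: (0.5×0.0213)² = 0.000113
  g term: (-0.5×0.00696)² = 1.21e-05
Total = 0.000125. Share from L = 0.000113/0.000125 = 0.903.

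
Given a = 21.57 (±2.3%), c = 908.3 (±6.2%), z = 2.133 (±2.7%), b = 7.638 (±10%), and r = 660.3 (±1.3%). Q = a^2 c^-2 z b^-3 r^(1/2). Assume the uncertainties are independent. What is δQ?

2.28e-05

Since Q is a product/quotient, work with relative uncertainties:
  (2·δa/a)² = (2×0.0230)² = 0.00212;  (-2·δc/c)² = (-2×0.0620)² = 0.0154;  (1·δz/z)² = (1×0.0270)² = 0.000729;  (-3·δb/b)² = (-3×0.100)² = 0.0900;  (½·δr/r)² = (0.5×0.0130)² = 4.23e-05
δQ/Q = √(0.108) = 0.329
Q = 6.937e-05, so δQ = 0.329 × 6.937e-05 = 2.28e-05.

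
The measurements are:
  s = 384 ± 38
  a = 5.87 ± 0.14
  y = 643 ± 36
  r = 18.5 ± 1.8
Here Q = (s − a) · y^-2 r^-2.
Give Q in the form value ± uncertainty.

(2.67 ± 0.657) × 10^-6

Let u = s − a = 378. δu = √(δs² + δa²) = √(1440 + 0.0196) = 38.0, so δu/u = 0.100.
Q is then a monomial in u, y, r:
δQ/Q = √((δu/u)² + (-2·δy/y)² + (-2·δr/r)²) = √(0.0101 + 0.0125 + 0.0379) = 0.246
Q = 2.67e-06, so δQ = 0.246 × 2.67e-06 = 6.57e-07.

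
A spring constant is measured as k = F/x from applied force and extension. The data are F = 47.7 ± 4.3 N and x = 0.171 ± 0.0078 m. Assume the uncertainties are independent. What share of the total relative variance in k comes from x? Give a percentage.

20.4%

(δk/k)² = (1·δF/F)² + (-1·δx/x)²
  F term: (1×0.0901)² = 0.00813
  x term: (-1×0.0456)² = 0.00208
Total = 0.0102. Share from x = 0.00208/0.0102 = 0.204.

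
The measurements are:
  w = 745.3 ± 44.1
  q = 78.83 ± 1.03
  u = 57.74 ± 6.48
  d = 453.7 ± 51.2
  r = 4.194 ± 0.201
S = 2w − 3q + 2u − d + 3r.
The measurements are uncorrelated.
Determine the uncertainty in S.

103

Absolute uncertainties add in quadrature for a linear combination:
  (2·δw)² = 7780;  (3·δq)² = 9.55;  (2·δu)² = 168;  (δd)² = 2620;  (3·δr)² = 0.364
δS = √(10600) = 103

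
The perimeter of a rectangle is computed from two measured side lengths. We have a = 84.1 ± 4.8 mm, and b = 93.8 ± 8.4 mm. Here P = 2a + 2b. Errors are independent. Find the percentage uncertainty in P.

Absolute uncertainties add in quadrature for a linear combination:
  (2·δa)² = 92.2;  (2·δb)² = 282
δP = √(374) = 19.3 mm
P = 356 mm, so δP/P = 19.3/356 = 0.0544.

5.44%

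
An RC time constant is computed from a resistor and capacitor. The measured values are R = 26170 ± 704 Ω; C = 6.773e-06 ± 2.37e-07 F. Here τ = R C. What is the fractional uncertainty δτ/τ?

Each factor contributes (exponent × relative error)² to (δτ/τ)²:
  (1·δR/R)² = (1×0.0269)² = 0.000724;  (1·δC/C)² = (1×0.0350)² = 0.00122
δτ/τ = √(0.00195) = 0.0441

0.0441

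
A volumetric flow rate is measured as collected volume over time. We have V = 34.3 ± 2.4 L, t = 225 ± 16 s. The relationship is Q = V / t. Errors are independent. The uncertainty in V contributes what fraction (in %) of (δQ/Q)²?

(δQ/Q)² = (1·δV/V)² + (-1·δt/t)²
  V term: (1×0.0700)² = 0.00490
  t term: (-1×0.0711)² = 0.00506
Total = 0.00995. Share from V = 0.00490/0.00995 = 0.492.

49.2%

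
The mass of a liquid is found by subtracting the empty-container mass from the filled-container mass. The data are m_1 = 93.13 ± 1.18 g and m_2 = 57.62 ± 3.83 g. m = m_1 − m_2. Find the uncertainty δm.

m is a linear combination, so absolute uncertainties add in quadrature:
  (δm_1)² = 1.39;  (δm_2)² = 14.7
δm = √(16.1) = 4.01 g

4.01 g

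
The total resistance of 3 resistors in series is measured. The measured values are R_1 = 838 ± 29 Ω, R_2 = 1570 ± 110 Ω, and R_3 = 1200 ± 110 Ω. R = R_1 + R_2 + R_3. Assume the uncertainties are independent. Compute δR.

Absolute uncertainties add in quadrature for a linear combination:
  (δR_1)² = 841;  (δR_2)² = 12100;  (δR_3)² = 12100
δR = √(25000) = 158 Ω

158 Ω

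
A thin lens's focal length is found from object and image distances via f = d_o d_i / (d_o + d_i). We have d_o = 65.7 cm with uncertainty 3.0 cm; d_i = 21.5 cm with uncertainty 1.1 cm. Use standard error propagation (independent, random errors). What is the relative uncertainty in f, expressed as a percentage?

4.02%

∂f/∂d_o = (d_i/(d_o+d_i))² = 0.0608;  ∂f/∂d_i = (d_o/(d_o+d_i))² = 0.568
δf = √((∂f/∂d_o · δd_o)² + (∂f/∂d_i · δd_i)²) = √(0.0333 + 0.390) = 0.651 cm
f = 16.2 cm, so δf/f = 0.651/16.2 = 0.0402.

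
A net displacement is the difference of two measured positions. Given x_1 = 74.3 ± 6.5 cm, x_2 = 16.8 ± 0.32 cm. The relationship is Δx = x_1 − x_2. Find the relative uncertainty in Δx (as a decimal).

0.113

Δx is a linear combination, so absolute uncertainties add in quadrature:
  (δx_1)² = 42.2;  (δx_2)² = 0.102
δΔx = √(42.4) = 6.51 cm
Δx = 57.5 cm, so δΔx/Δx = 6.51/57.5 = 0.113.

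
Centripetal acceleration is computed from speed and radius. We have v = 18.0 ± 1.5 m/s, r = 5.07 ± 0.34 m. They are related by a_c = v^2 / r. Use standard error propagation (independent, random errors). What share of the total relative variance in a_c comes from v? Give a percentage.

86.1%

(δa_c/a_c)² = (2·δv/v)² + (-1·δr/r)²
  v term: (2×0.0833)² = 0.0278
  r term: (-1×0.0671)² = 0.00450
Total = 0.0323. Share from v = 0.0278/0.0323 = 0.861.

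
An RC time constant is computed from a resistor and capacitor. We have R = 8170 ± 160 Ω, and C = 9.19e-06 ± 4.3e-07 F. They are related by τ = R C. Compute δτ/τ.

0.0507

Products/powers → add relative errors in quadrature, weighted by exponent:
  (1·δR/R)² = (1×0.0196)² = 0.000384;  (1·δC/C)² = (1×0.0468)² = 0.00219
δτ/τ = √(0.00257) = 0.0507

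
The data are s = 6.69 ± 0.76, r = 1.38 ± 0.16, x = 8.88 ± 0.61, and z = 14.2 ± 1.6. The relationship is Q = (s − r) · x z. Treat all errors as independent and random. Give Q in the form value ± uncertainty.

Let u = s − r = 5.31. δu = √(δs² + δr²) = √(0.578 + 0.0256) = 0.777, so δu/u = 0.146.
Q is then a monomial in u, x, z:
δQ/Q = √((δu/u)² + (1·δx/x)² + (1·δz/z)²) = √(0.0214 + 0.00472 + 0.0127) = 0.197
Q = 670, so δQ = 0.197 × 670 = 132.

670 ± 132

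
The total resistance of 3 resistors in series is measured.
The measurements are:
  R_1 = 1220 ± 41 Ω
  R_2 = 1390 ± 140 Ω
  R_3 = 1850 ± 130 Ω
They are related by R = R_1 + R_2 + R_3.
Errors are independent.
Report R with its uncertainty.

Absolute uncertainties add in quadrature for a linear combination:
  (δR_1)² = 1680;  (δR_2)² = 19600;  (δR_3)² = 16900
δR = √(38200) = 195 Ω
R = 4460 Ω.

4460 ± 195 Ω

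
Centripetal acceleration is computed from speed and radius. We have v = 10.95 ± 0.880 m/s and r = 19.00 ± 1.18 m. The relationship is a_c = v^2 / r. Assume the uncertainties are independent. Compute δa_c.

Each factor contributes (exponent × relative error)² to (δa_c/a_c)²:
  (2·δv/v)² = (2×0.0804)² = 0.0258;  (-1·δr/r)² = (-1×0.0621)² = 0.00386
δa_c/a_c = √(0.0297) = 0.172
a_c = 6.311 m/s^2, so δa_c = 0.172 × 6.311 = 1.09 m/s^2.

1.09 m/s^2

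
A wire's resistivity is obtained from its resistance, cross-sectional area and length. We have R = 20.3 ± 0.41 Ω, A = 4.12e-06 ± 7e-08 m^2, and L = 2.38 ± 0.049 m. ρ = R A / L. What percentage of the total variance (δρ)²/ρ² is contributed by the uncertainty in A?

(δρ/ρ)² = (1·δR/R)² + (1·δA/A)² + (-1·δL/L)²
  R term: (1×0.0202)² = 0.000408
  A term: (1×0.0170)² = 0.000289
  L term: (-1×0.0206)² = 0.000424
Total = 0.00112. Share from A = 0.000289/0.00112 = 0.258.

25.8%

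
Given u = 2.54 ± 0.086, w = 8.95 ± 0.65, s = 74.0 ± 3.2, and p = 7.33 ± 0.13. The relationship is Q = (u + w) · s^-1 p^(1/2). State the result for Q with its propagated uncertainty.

0.420 ± 0.0303

Let h = u + w = 11.5. δh = √(δu² + δw²) = √(0.00740 + 0.423) = 0.656, so δh/h = 0.0571.
Q is then a monomial in h, s, p:
δQ/Q = √((δh/h)² + (-1·δs/s)² + (½·δp/p)²) = √(0.00326 + 0.00187 + 7.86e-05) = 0.0721
Q = 0.420, so δQ = 0.0721 × 0.420 = 0.0303.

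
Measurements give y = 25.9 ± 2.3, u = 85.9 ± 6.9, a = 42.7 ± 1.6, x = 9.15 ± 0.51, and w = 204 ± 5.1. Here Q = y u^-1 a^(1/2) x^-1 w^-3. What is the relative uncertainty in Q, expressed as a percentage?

15.3%

Products/powers → add relative errors in quadrature, weighted by exponent:
  (1·δy/y)² = (1×0.0888)² = 0.00789;  (-1·δu/u)² = (-1×0.0803)² = 0.00645;  (½·δa/a)² = (0.5×0.0375)² = 0.000351;  (-1·δx/x)² = (-1×0.0557)² = 0.00311;  (-3·δw/w)² = (-3×0.0250)² = 0.00562
δQ/Q = √(0.0234) = 0.153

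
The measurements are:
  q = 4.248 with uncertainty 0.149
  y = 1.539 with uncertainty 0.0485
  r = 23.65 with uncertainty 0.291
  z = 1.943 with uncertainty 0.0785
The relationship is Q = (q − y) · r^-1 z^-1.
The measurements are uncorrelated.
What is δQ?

0.00422

Let u = q − y = 2.709. δu = √(δq² + δy²) = √(0.0222 + 0.00235) = 0.157, so δu/u = 0.0578.
Q is then a monomial in u, r, z:
δQ/Q = √((δu/u)² + (-1·δr/r)² + (-1·δz/z)²) = √(0.00335 + 0.000151 + 0.00163) = 0.0716
Q = 0.05895, so δQ = 0.0716 × 0.05895 = 0.00422.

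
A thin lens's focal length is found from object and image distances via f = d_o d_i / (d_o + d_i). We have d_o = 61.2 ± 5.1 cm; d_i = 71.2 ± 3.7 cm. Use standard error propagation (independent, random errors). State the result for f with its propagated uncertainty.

∂f/∂d_o = (d_i/(d_o+d_i))² = 0.289;  ∂f/∂d_i = (d_o/(d_o+d_i))² = 0.214
δf = √((∂f/∂d_o · δd_o)² + (∂f/∂d_i · δd_i)²) = √(2.18 + 0.625) = 1.67 cm
f = 32.9 cm.

32.9 ± 1.67 cm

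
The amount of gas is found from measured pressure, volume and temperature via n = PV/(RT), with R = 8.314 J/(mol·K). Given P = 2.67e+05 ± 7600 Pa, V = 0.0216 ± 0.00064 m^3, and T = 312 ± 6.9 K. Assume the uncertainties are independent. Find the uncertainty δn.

Since n is a product/quotient, work with relative uncertainties:
  (1·δP/P)² = (1×0.0285)² = 0.000810;  (1·δV/V)² = (1×0.0296)² = 0.000878;  (-1·δT/T)² = (-1×0.0221)² = 0.000489
δn/n = √(0.00218) = 0.0467
n = 2.22 mol, so δn = 0.0467 × 2.22 = 0.104 mol.

0.104 mol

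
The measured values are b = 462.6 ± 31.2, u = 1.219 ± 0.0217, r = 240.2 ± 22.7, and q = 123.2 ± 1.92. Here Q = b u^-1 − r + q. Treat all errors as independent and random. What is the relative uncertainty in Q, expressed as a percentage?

13.3%

Let p = b·u^-1 = 379.5. δp/p = √((1·δb/b)² + (-1·δu/u)²) = √(0.00455 + 0.000317) = 0.0698, so δp = 26.5.
Q = p − r + q: δQ = √(δp² + δr² + δq²) = √(701 + 515 + 3.69) = 34.9
Q = 262.5, so δQ/Q = 34.9/262.5 = 0.133.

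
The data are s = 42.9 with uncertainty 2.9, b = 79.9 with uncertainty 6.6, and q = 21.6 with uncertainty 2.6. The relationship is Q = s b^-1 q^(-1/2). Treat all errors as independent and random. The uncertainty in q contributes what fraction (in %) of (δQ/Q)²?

(δQ/Q)² = (1·δs/s)² + (-1·δb/b)² + (−½·δq/q)²
  s term: (1×0.0676)² = 0.00457
  b term: (-1×0.0826)² = 0.00682
  q term: (-0.5×0.120)² = 0.00362
Total = 0.0150. Share from q = 0.00362/0.0150 = 0.241.

24.1%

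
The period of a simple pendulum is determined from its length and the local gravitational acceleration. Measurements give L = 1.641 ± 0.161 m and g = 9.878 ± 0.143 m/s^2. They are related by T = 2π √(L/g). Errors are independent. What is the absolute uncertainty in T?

0.127 s

Each factor contributes (exponent × relative error)² to (δT/T)²:
  (½·δL/L)² = (0.5×0.0981)² = 0.00241;  (−½·δg/g)² = (-0.5×0.0145)² = 5.24e-05
δT/T = √(0.00246) = 0.0496
T = 2.561 s, so δT = 0.0496 × 2.561 = 0.127 s.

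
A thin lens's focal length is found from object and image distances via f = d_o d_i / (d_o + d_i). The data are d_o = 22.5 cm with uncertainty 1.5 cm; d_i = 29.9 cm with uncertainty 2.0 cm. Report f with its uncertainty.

12.8 ± 0.612 cm

∂f/∂d_o = (d_i/(d_o+d_i))² = 0.326;  ∂f/∂d_i = (d_o/(d_o+d_i))² = 0.184
δf = √((∂f/∂d_o · δd_o)² + (∂f/∂d_i · δd_i)²) = √(0.239 + 0.136) = 0.612 cm
f = 12.8 cm.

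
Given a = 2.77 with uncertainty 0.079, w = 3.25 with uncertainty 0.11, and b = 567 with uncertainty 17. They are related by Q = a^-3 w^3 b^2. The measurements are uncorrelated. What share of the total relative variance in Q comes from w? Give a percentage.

48.6%

(δQ/Q)² = (-3·δa/a)² + (3·δw/w)² + (2·δb/b)²
  a term: (-3×0.0285)² = 0.00732
  w term: (3×0.0338)² = 0.0103
  b term: (2×0.0300)² = 0.00360
Total = 0.0212. Share from w = 0.0103/0.0212 = 0.486.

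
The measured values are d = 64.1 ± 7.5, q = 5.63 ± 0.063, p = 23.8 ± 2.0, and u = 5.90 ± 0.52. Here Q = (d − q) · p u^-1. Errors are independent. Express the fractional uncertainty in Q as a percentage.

17.7%

Let w = d − q = 58.5. δw = √(δd² + δq²) = √(56.2 + 0.00397) = 7.50, so δw/w = 0.128.
Q is then a monomial in w, p, u:
δQ/Q = √((δw/w)² + (1·δp/p)² + (-1·δu/u)²) = √(0.0165 + 0.00706 + 0.00777) = 0.177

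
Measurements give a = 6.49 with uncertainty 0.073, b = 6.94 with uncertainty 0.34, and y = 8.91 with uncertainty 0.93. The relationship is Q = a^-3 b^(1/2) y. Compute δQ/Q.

Relative error in a monomial: (δQ/Q)² = Σ (nᵢ · δxᵢ/xᵢ)².
  (-3·δa/a)² = (-3×0.0112)² = 0.00114;  (½·δb/b)² = (0.5×0.0490)² = 0.000600;  (1·δy/y)² = (1×0.104)² = 0.0109
δQ/Q = √(0.0126) = 0.112

0.112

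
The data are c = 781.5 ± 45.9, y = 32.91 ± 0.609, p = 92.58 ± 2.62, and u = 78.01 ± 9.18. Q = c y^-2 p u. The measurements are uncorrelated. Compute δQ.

Products/powers → add relative errors in quadrature, weighted by exponent:
  (1·δc/c)² = (1×0.0587)² = 0.00345;  (-2·δy/y)² = (-2×0.0185)² = 0.00137;  (1·δp/p)² = (1×0.0283)² = 0.000801;  (1·δu/u)² = (1×0.118)² = 0.0138
δQ/Q = √(0.0195) = 0.140
Q = 5211, so δQ = 0.140 × 5211 = 727.

727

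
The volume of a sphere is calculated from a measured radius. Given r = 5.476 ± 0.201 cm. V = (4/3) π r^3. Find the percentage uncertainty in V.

V ∝ r^3, so δV/V = |3| · δr/r = 3 × 0.0367 = 0.110.

11.0%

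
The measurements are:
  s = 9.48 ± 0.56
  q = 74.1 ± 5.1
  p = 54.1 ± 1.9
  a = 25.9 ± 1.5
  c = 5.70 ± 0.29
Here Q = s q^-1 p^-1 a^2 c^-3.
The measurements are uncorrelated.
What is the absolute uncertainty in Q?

0.00184

Since Q is a product/quotient, work with relative uncertainties:
  (1·δs/s)² = (1×0.0591)² = 0.00349;  (-1·δq/q)² = (-1×0.0688)² = 0.00474;  (-1·δp/p)² = (-1×0.0351)² = 0.00123;  (2·δa/a)² = (2×0.0579)² = 0.0134;  (-3·δc/c)² = (-3×0.0509)² = 0.0233
δQ/Q = √(0.0462) = 0.215
Q = 0.00857, so δQ = 0.215 × 0.00857 = 0.00184.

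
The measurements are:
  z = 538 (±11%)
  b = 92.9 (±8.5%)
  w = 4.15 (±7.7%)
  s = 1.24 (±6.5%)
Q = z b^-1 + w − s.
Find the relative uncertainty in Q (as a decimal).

Let p = z·b^-1 = 5.79. δp/p = √((1·δz/z)² + (-1·δb/b)²) = √(0.0121 + 0.00723) = 0.139, so δp = 0.805.
Q = p + w − s: δQ = √(δp² + δw² + δs²) = √(0.648 + 0.102 + 0.00650) = 0.870
Q = 8.70, so δQ/Q = 0.870/8.70 = 0.1000.

0.1000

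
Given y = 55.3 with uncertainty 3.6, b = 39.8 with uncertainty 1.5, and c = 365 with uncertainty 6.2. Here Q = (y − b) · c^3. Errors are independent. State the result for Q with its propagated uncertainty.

(7.54 ± 1.93) × 10^8

Let u = y − b = 15.5. δu = √(δy² + δb²) = √(13.0 + 2.25) = 3.90, so δu/u = 0.252.
Q is then a monomial in u, c:
δQ/Q = √((δu/u)² + (3·δc/c)²) = √(0.0633 + 0.00260) = 0.257
Q = 7.54e+08, so δQ = 0.257 × 7.54e+08 = 1.93e+08.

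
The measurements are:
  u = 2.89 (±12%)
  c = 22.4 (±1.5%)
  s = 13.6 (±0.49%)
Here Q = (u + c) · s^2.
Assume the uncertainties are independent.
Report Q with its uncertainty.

4680 ± 100

Let w = u + c = 25.3. δw = √(δu² + δc²) = √(0.120 + 0.113) = 0.483, so δw/w = 0.0191.
Q is then a monomial in w, s:
δQ/Q = √((δw/w)² + (2·δs/s)²) = √(0.000365 + 9.6e-05) = 0.0215
Q = 4680, so δQ = 0.0215 × 4680 = 100.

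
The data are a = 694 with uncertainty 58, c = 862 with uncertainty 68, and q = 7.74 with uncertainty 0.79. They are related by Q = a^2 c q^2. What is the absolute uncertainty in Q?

Relative error in a monomial: (δQ/Q)² = Σ (nᵢ · δxᵢ/xᵢ)².
  (2·δa/a)² = (2×0.0836)² = 0.0279;  (1·δc/c)² = (1×0.0789)² = 0.00622;  (2·δq/q)² = (2×0.102)² = 0.0417
δQ/Q = √(0.0758) = 0.275
Q = 2.49e+10, so δQ = 0.275 × 2.49e+10 = 6.85e+09.

6.85e+09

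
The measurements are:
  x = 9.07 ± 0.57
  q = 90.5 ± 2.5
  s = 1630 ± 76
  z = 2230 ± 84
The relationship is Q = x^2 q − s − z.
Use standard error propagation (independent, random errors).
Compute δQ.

965

Let p = x^2·q = 7440. δp/p = √((2·δx/x)² + (1·δq/q)²) = √(0.0158 + 0.000763) = 0.129, so δp = 958.
Q = p − s − z: δQ = √(δp² + δs² + δz²) = √(9.18e+05 + 5780 + 7060) = 965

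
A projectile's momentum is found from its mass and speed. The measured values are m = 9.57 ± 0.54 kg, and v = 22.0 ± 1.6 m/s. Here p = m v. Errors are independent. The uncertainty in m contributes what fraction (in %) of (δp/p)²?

37.6%

(δp/p)² = (1·δm/m)² + (1·δv/v)²
  m term: (1×0.0564)² = 0.00318
  v term: (1×0.0727)² = 0.00529
Total = 0.00847. Share from m = 0.00318/0.00847 = 0.376.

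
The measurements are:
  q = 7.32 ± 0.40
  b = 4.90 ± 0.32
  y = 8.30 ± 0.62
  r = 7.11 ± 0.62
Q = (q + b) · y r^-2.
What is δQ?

0.390

Let u = q + b = 12.2. δu = √(δq² + δb²) = √(0.160 + 0.102) = 0.512, so δu/u = 0.0419.
Q is then a monomial in u, y, r:
δQ/Q = √((δu/u)² + (1·δy/y)² + (-2·δr/r)²) = √(0.00176 + 0.00558 + 0.0304) = 0.194
Q = 2.01, so δQ = 0.194 × 2.01 = 0.390.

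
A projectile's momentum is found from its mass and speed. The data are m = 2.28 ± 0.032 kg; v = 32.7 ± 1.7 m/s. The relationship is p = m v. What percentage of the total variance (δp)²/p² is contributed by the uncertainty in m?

(δp/p)² = (1·δm/m)² + (1·δv/v)²
  m term: (1×0.0140)² = 0.000197
  v term: (1×0.0520)² = 0.00270
Total = 0.00290. Share from m = 0.000197/0.00290 = 0.0679.

6.79%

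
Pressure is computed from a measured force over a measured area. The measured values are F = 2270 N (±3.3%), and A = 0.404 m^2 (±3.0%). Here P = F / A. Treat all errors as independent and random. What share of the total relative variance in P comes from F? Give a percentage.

54.8%

(δP/P)² = (1·δF/F)² + (-1·δA/A)²
  F term: (1×0.0330)² = 0.00109
  A term: (-1×0.0300)² = 0.000900
Total = 0.00199. Share from F = 0.00109/0.00199 = 0.548.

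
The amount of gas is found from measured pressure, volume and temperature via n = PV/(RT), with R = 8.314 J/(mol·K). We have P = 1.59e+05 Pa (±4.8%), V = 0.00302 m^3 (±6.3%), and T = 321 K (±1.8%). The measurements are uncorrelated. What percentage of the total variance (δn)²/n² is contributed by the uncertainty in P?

(δn/n)² = (1·δP/P)² + (1·δV/V)² + (-1·δT/T)²
  P term: (1×0.0480)² = 0.00230
  V term: (1×0.0630)² = 0.00397
  T term: (-1×0.0180)² = 0.000324
Total = 0.00660. Share from P = 0.00230/0.00660 = 0.349.

34.9%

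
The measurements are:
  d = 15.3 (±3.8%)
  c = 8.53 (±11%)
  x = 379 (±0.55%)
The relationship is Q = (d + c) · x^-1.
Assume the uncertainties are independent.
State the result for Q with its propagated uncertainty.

Let u = d + c = 23.8. δu = √(δd² + δc²) = √(0.338 + 0.880) = 1.10, so δu/u = 0.0463.
Q is then a monomial in u, x:
δQ/Q = √((δu/u)² + (-1·δx/x)²) = √(0.00215 + 3.03e-05) = 0.0466
Q = 0.0629, so δQ = 0.0466 × 0.0629 = 0.00293.

0.0629 ± 0.00293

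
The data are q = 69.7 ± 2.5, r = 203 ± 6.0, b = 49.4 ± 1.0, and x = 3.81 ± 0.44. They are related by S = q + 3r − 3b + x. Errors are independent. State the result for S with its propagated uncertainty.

534 ± 18.4

Sums and differences: (δS)² = Σ (cᵢ δxᵢ)².
  (δq)² = 6.25;  (3·δr)² = 324;  (3·δb)² = 9.00;  (δx)² = 0.194
δS = √(339) = 18.4
S = 534.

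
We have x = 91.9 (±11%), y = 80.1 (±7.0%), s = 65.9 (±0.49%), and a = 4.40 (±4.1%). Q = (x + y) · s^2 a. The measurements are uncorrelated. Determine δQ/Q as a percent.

Let u = x + y = 172. δu = √(δx² + δy²) = √(102 + 31.4) = 11.6, so δu/u = 0.0672.
Q is then a monomial in u, s, a:
δQ/Q = √((δu/u)² + (2·δs/s)² + (1·δa/a)²) = √(0.00452 + 9.6e-05 + 0.00168) = 0.0793

7.93%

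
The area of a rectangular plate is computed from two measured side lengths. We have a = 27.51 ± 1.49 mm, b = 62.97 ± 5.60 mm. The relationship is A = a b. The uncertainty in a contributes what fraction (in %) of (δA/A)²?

(δA/A)² = (1·δa/a)² + (1·δb/b)²
  a term: (1×0.0542)² = 0.00293
  b term: (1×0.0889)² = 0.00791
Total = 0.0108. Share from a = 0.00293/0.0108 = 0.271.

27.1%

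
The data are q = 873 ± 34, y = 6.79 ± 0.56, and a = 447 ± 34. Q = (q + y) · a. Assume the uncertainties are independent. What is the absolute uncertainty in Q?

Let u = q + y = 880. δu = √(δq² + δy²) = √(1160 + 0.314) = 34.0, so δu/u = 0.0387.
Q is then a monomial in u, a:
δQ/Q = √((δu/u)² + (1·δa/a)²) = √(0.00149 + 0.00579) = 0.0853
Q = 3.93e+05, so δQ = 0.0853 × 3.93e+05 = 33600.

33600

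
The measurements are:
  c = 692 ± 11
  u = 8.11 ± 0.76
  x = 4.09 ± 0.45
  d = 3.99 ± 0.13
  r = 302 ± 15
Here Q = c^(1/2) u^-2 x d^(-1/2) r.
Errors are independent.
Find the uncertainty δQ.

55.3

Products/powers → add relative errors in quadrature, weighted by exponent:
  (½·δc/c)² = (0.5×0.0159)² = 6.32e-05;  (-2·δu/u)² = (-2×0.0937)² = 0.0351;  (1·δx/x)² = (1×0.110)² = 0.0121;  (−½·δd/d)² = (-0.5×0.0326)² = 0.000265;  (1·δr/r)² = (1×0.0497)² = 0.00247
δQ/Q = √(0.0500) = 0.224
Q = 247, so δQ = 0.224 × 247 = 55.3.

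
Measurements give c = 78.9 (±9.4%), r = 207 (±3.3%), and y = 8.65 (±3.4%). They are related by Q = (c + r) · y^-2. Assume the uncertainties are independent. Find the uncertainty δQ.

0.293

Let u = c + r = 286. δu = √(δc² + δr²) = √(55.0 + 46.7) = 10.1, so δu/u = 0.0353.
Q is then a monomial in u, y:
δQ/Q = √((δu/u)² + (-2·δy/y)²) = √(0.00124 + 0.00462) = 0.0766
Q = 3.82, so δQ = 0.0766 × 3.82 = 0.293.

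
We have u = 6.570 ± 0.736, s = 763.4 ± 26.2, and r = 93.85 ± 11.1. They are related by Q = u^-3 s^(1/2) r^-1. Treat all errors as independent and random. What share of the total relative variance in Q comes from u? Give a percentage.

(δQ/Q)² = (-3·δu/u)² + (½·δs/s)² + (-1·δr/r)²
  u term: (-3×0.112)² = 0.113
  s term: (0.5×0.0343)² = 0.000294
  r term: (-1×0.118)² = 0.0140
Total = 0.127. Share from u = 0.113/0.127 = 0.888.

88.8%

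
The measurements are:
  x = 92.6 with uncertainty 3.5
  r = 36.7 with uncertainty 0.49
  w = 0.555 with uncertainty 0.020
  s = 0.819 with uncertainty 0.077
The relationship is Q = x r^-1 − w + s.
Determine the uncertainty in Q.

Let p = x·r^-1 = 2.52. δp/p = √((1·δx/x)² + (-1·δr/r)²) = √(0.00143 + 0.000178) = 0.0401, so δp = 0.101.
Q = p − w + s: δQ = √(δp² + δw² + δs²) = √(0.0102 + 0.000400 + 0.00593) = 0.129

0.129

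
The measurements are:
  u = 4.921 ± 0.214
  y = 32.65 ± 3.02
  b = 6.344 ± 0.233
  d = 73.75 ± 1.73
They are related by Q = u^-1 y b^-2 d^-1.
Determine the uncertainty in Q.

0.000286

Since Q is a product/quotient, work with relative uncertainties:
  (-1·δu/u)² = (-1×0.0435)² = 0.00189;  (1·δy/y)² = (1×0.0925)² = 0.00856;  (-2·δb/b)² = (-2×0.0367)² = 0.00540;  (-1·δd/d)² = (-1×0.0235)² = 0.000550
δQ/Q = √(0.0164) = 0.128
Q = 0.002235, so δQ = 0.128 × 0.002235 = 0.000286.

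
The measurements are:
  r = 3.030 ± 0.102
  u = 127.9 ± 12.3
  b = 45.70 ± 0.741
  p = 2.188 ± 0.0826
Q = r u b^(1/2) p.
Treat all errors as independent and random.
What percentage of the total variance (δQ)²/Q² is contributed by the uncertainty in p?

(δQ/Q)² = (1·δr/r)² + (1·δu/u)² + (½·δb/b)² + (1·δp/p)²
  r term: (1×0.0337)² = 0.00113
  u term: (1×0.0962)² = 0.00925
  b term: (0.5×0.0162)² = 6.57e-05
  p term: (1×0.0378)² = 0.00143
Total = 0.0119. Share from p = 0.00143/0.0119 = 0.120.

12.0%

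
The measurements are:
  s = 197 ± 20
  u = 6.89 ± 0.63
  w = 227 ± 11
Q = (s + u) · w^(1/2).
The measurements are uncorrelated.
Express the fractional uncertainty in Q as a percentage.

10.1%

Let h = s + u = 204. δh = √(δs² + δu²) = √(400 + 0.397) = 20.0, so δh/h = 0.0981.
Q is then a monomial in h, w:
δQ/Q = √((δh/h)² + (½·δw/w)²) = √(0.00963 + 0.000587) = 0.101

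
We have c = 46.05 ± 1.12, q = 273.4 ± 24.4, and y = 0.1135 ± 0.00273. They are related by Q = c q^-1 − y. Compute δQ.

0.0158

Let p = c·q^-1 = 0.1684. δp/p = √((1·δc/c)² + (-1·δq/q)²) = √(0.000592 + 0.00796) = 0.0925, so δp = 0.0156.
Q = p − y: δQ = √(δp² + δy²) = √(0.000243 + 7.45e-06) = 0.0158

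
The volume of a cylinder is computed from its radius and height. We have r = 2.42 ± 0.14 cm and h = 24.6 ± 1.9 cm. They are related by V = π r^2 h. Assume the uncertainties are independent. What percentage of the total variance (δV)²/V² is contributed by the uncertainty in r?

(δV/V)² = (2·δr/r)² + (1·δh/h)²
  r term: (2×0.0579)² = 0.0134
  h term: (1×0.0772)² = 0.00597
Total = 0.0194. Share from r = 0.0134/0.0194 = 0.692.

69.2%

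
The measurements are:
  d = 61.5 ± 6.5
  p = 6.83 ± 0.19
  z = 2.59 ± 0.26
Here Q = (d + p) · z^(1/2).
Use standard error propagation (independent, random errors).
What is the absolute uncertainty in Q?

11.8

Let u = d + p = 68.3. δu = √(δd² + δp²) = √(42.2 + 0.0361) = 6.50, so δu/u = 0.0952.
Q is then a monomial in u, z:
δQ/Q = √((δu/u)² + (½·δz/z)²) = √(0.00906 + 0.00252) = 0.108
Q = 110, so δQ = 0.108 × 110 = 11.8.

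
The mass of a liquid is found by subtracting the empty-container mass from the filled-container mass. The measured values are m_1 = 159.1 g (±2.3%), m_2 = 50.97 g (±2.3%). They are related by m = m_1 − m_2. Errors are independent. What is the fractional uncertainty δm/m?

Absolute uncertainties add in quadrature for a linear combination:
  (δm_1)² = 13.4;  (δm_2)² = 1.37
δm = √(14.8) = 3.84 g
m = 108.1 g, so δm/m = 3.84/108.1 = 0.0355.

0.0355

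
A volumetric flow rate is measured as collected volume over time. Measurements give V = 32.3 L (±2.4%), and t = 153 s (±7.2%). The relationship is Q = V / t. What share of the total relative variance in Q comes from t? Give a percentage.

(δQ/Q)² = (1·δV/V)² + (-1·δt/t)²
  V term: (1×0.0240)² = 0.000576
  t term: (-1×0.0720)² = 0.00518
Total = 0.00576. Share from t = 0.00518/0.00576 = 0.900.

90.0%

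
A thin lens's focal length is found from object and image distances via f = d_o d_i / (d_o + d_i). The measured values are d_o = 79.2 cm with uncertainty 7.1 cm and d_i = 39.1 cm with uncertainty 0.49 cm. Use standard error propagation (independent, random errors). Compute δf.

0.806 cm

∂f/∂d_o = (d_i/(d_o+d_i))² = 0.109;  ∂f/∂d_i = (d_o/(d_o+d_i))² = 0.448
δf = √((∂f/∂d_o · δd_o)² + (∂f/∂d_i · δd_i)²) = √(0.602 + 0.0482) = 0.806 cm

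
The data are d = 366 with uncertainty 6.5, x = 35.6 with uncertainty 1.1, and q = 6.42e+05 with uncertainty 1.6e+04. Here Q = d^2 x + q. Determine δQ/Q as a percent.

4.16%

Let p = d^2·x = 4.77e+06. δp/p = √((2·δd/d)² + (1·δx/x)²) = √(0.00126 + 0.000955) = 0.0471, so δp = 2.25e+05.
Q = p + q: δQ = √(δp² + δq²) = √(5.04e+10 + 2.56e+08) = 2.25e+05
Q = 5.41e+06, so δQ/Q = 2.25e+05/5.41e+06 = 0.0416.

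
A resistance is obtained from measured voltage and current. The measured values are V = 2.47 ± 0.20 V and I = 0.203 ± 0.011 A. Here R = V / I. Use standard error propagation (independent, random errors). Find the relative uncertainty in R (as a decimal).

For a monomial R ∝ V, I^-1, fractional errors add in quadrature:
  (1·δV/V)² = (1×0.0810)² = 0.00656;  (-1·δI/I)² = (-1×0.0542)² = 0.00294
δR/R = √(0.00949) = 0.0974

0.0974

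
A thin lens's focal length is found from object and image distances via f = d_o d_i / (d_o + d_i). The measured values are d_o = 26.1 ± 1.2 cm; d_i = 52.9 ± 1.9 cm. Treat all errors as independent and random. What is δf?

0.577 cm

∂f/∂d_o = (d_i/(d_o+d_i))² = 0.448;  ∂f/∂d_i = (d_o/(d_o+d_i))² = 0.109
δf = √((∂f/∂d_o · δd_o)² + (∂f/∂d_i · δd_i)²) = √(0.290 + 0.0430) = 0.577 cm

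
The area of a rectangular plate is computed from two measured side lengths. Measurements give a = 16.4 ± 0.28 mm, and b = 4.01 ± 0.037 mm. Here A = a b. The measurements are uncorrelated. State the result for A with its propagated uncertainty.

Products/powers → add relative errors in quadrature, weighted by exponent:
  (1·δa/a)² = (1×0.0171)² = 0.000291;  (1·δb/b)² = (1×0.00923)² = 8.51e-05
δA/A = √(0.000377) = 0.0194
A = 65.8 mm^2, so δA = 0.0194 × 65.8 = 1.28 mm^2.

65.8 ± 1.28 mm^2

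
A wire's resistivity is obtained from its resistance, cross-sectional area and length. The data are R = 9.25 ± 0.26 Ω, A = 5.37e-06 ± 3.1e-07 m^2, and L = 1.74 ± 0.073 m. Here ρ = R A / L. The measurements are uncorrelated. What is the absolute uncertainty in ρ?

2.19e-06 Ω·m

Since ρ is a product/quotient, work with relative uncertainties:
  (1·δR/R)² = (1×0.0281)² = 0.000790;  (1·δA/A)² = (1×0.0577)² = 0.00333;  (-1·δL/L)² = (-1×0.0420)² = 0.00176
δρ/ρ = √(0.00588) = 0.0767
ρ = 2.85e-05 Ω·m, so δρ = 0.0767 × 2.85e-05 = 2.19e-06 Ω·m.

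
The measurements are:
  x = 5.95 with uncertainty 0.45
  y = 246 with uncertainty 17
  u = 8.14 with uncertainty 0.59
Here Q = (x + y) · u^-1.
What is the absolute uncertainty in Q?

Let w = x + y = 252. δw = √(δx² + δy²) = √(0.203 + 289) = 17.0, so δw/w = 0.0675.
Q is then a monomial in w, u:
δQ/Q = √((δw/w)² + (-1·δu/u)²) = √(0.00456 + 0.00525) = 0.0990
Q = 31.0, so δQ = 0.0990 × 31.0 = 3.07.

3.07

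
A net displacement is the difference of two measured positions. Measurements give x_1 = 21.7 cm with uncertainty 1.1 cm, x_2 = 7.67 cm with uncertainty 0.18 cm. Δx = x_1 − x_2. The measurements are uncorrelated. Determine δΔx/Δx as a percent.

7.94%

Δx is a linear combination, so absolute uncertainties add in quadrature:
  (δx_1)² = 1.21;  (δx_2)² = 0.0324
δΔx = √(1.24) = 1.11 cm
Δx = 14.0 cm, so δΔx/Δx = 1.11/14.0 = 0.0794.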